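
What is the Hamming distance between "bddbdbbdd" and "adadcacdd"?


Comparing "bddbdbbdd" and "adadcacdd" position by position:
  Position 0: 'b' vs 'a' => differ
  Position 1: 'd' vs 'd' => same
  Position 2: 'd' vs 'a' => differ
  Position 3: 'b' vs 'd' => differ
  Position 4: 'd' vs 'c' => differ
  Position 5: 'b' vs 'a' => differ
  Position 6: 'b' vs 'c' => differ
  Position 7: 'd' vs 'd' => same
  Position 8: 'd' vs 'd' => same
Total differences (Hamming distance): 6

6


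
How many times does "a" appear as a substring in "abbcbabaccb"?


Searching for "a" in "abbcbabaccb"
Scanning each position:
  Position 0: "a" => MATCH
  Position 1: "b" => no
  Position 2: "b" => no
  Position 3: "c" => no
  Position 4: "b" => no
  Position 5: "a" => MATCH
  Position 6: "b" => no
  Position 7: "a" => MATCH
  Position 8: "c" => no
  Position 9: "c" => no
  Position 10: "b" => no
Total occurrences: 3

3


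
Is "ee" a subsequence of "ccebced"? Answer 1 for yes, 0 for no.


Check if "ee" is a subsequence of "ccebced"
Greedy scan:
  Position 0 ('c'): no match needed
  Position 1 ('c'): no match needed
  Position 2 ('e'): matches sub[0] = 'e'
  Position 3 ('b'): no match needed
  Position 4 ('c'): no match needed
  Position 5 ('e'): matches sub[1] = 'e'
  Position 6 ('d'): no match needed
All 2 characters matched => is a subsequence

1


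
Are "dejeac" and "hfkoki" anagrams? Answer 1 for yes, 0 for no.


Strings: "dejeac", "hfkoki"
Sorted first:  acdeej
Sorted second: fhikko
Differ at position 0: 'a' vs 'f' => not anagrams

0


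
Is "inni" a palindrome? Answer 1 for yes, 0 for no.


Input: inni
Reversed: inni
  Compare pos 0 ('i') with pos 3 ('i'): match
  Compare pos 1 ('n') with pos 2 ('n'): match
Result: palindrome

1


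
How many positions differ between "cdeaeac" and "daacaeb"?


Comparing "cdeaeac" and "daacaeb" position by position:
  Position 0: 'c' vs 'd' => DIFFER
  Position 1: 'd' vs 'a' => DIFFER
  Position 2: 'e' vs 'a' => DIFFER
  Position 3: 'a' vs 'c' => DIFFER
  Position 4: 'e' vs 'a' => DIFFER
  Position 5: 'a' vs 'e' => DIFFER
  Position 6: 'c' vs 'b' => DIFFER
Positions that differ: 7

7


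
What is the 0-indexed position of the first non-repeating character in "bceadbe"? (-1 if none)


Input: bceadbe
Character frequencies:
  'a': 1
  'b': 2
  'c': 1
  'd': 1
  'e': 2
Scanning left to right for freq == 1:
  Position 0 ('b'): freq=2, skip
  Position 1 ('c'): unique! => answer = 1

1


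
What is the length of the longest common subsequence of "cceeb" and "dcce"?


LCS of "cceeb" and "dcce"
DP table:
           d    c    c    e
      0    0    0    0    0
  c   0    0    1    1    1
  c   0    0    1    2    2
  e   0    0    1    2    3
  e   0    0    1    2    3
  b   0    0    1    2    3
LCS length = dp[5][4] = 3

3


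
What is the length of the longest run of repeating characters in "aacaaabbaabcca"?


Input: "aacaaabbaabcca"
Scanning for longest run:
  Position 1 ('a'): continues run of 'a', length=2
  Position 2 ('c'): new char, reset run to 1
  Position 3 ('a'): new char, reset run to 1
  Position 4 ('a'): continues run of 'a', length=2
  Position 5 ('a'): continues run of 'a', length=3
  Position 6 ('b'): new char, reset run to 1
  Position 7 ('b'): continues run of 'b', length=2
  Position 8 ('a'): new char, reset run to 1
  Position 9 ('a'): continues run of 'a', length=2
  Position 10 ('b'): new char, reset run to 1
  Position 11 ('c'): new char, reset run to 1
  Position 12 ('c'): continues run of 'c', length=2
  Position 13 ('a'): new char, reset run to 1
Longest run: 'a' with length 3

3


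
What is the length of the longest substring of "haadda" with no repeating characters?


Input: "haadda"
Sliding window (track last position of each char):
  Position 0 ('h'): window [0,0] length 1 -- new best
  Position 1 ('a'): window [0,1] length 2 -- new best
  Position 2 ('a'): repeat (last at 1), move window start to 2
  Position 2 ('a'): window [2,2] length 1
  Position 3 ('d'): window [2,3] length 2
  Position 4 ('d'): repeat (last at 3), move window start to 4
  Position 4 ('d'): window [4,4] length 1
  Position 5 ('a'): window [4,5] length 2
Longest substring with no repeats: "ha" with length 2

2


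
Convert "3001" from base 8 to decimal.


Input: "3001" in base 8
Positional expansion:
  Digit '3' (value 3) x 8^3 = 1536
  Digit '0' (value 0) x 8^2 = 0
  Digit '0' (value 0) x 8^1 = 0
  Digit '1' (value 1) x 8^0 = 1
Sum = 1537

1537


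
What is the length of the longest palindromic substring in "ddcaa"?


Input: "ddcaa"
Checking substrings for palindromes:
  [0:2] "dd" (len 2) => palindrome
  [3:5] "aa" (len 2) => palindrome
Longest palindromic substring: "dd" with length 2

2


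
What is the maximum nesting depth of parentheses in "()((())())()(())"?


Input: "()((())())()(())"
Tracking depth:
  Position 0 '(': depth becomes 1
  Position 1 ')': depth becomes 0
  Position 2 '(': depth becomes 1
  Position 3 '(': depth becomes 2
  Position 4 '(': depth becomes 3
  Position 5 ')': depth becomes 2
  Position 6 ')': depth becomes 1
  Position 7 '(': depth becomes 2
  Position 8 ')': depth becomes 1
  Position 9 ')': depth becomes 0
  Position 10 '(': depth becomes 1
  Position 11 ')': depth becomes 0
  Position 12 '(': depth becomes 1
  Position 13 '(': depth becomes 2
  Position 14 ')': depth becomes 1
  Position 15 ')': depth becomes 0
Maximum depth reached: 3

3


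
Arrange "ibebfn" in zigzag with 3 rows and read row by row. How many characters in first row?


Zigzag "ibebfn" into 3 rows:
Placing characters:
  'i' => row 0
  'b' => row 1
  'e' => row 2
  'b' => row 1
  'f' => row 0
  'n' => row 1
Rows:
  Row 0: "if"
  Row 1: "bbn"
  Row 2: "e"
First row length: 2

2


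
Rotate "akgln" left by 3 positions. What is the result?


Input: "akgln", rotate left by 3
First 3 characters: "akg"
Remaining characters: "ln"
Concatenate remaining + first: "ln" + "akg" = "lnakg"

lnakg


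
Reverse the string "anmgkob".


Input: anmgkob
Reading characters right to left:
  Position 6: 'b'
  Position 5: 'o'
  Position 4: 'k'
  Position 3: 'g'
  Position 2: 'm'
  Position 1: 'n'
  Position 0: 'a'
Reversed: bokgmna

bokgmna


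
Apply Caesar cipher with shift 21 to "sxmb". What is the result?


Caesar cipher: shift "sxmb" by 21
  's' (pos 18) + 21 = pos 13 = 'n'
  'x' (pos 23) + 21 = pos 18 = 's'
  'm' (pos 12) + 21 = pos 7 = 'h'
  'b' (pos 1) + 21 = pos 22 = 'w'
Result: nshw

nshw


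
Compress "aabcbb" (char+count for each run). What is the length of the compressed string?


Input: aabcbb
Runs:
  'a' x 2 => "a2"
  'b' x 1 => "b1"
  'c' x 1 => "c1"
  'b' x 2 => "b2"
Compressed: "a2b1c1b2"
Compressed length: 8

8


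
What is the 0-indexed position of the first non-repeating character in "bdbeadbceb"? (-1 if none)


Input: bdbeadbceb
Character frequencies:
  'a': 1
  'b': 4
  'c': 1
  'd': 2
  'e': 2
Scanning left to right for freq == 1:
  Position 0 ('b'): freq=4, skip
  Position 1 ('d'): freq=2, skip
  Position 2 ('b'): freq=4, skip
  Position 3 ('e'): freq=2, skip
  Position 4 ('a'): unique! => answer = 4

4


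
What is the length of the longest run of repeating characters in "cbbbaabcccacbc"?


Input: "cbbbaabcccacbc"
Scanning for longest run:
  Position 1 ('b'): new char, reset run to 1
  Position 2 ('b'): continues run of 'b', length=2
  Position 3 ('b'): continues run of 'b', length=3
  Position 4 ('a'): new char, reset run to 1
  Position 5 ('a'): continues run of 'a', length=2
  Position 6 ('b'): new char, reset run to 1
  Position 7 ('c'): new char, reset run to 1
  Position 8 ('c'): continues run of 'c', length=2
  Position 9 ('c'): continues run of 'c', length=3
  Position 10 ('a'): new char, reset run to 1
  Position 11 ('c'): new char, reset run to 1
  Position 12 ('b'): new char, reset run to 1
  Position 13 ('c'): new char, reset run to 1
Longest run: 'b' with length 3

3


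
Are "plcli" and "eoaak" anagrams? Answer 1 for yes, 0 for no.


Strings: "plcli", "eoaak"
Sorted first:  cillp
Sorted second: aaeko
Differ at position 0: 'c' vs 'a' => not anagrams

0


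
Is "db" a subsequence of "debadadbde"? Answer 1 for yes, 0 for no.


Check if "db" is a subsequence of "debadadbde"
Greedy scan:
  Position 0 ('d'): matches sub[0] = 'd'
  Position 1 ('e'): no match needed
  Position 2 ('b'): matches sub[1] = 'b'
  Position 3 ('a'): no match needed
  Position 4 ('d'): no match needed
  Position 5 ('a'): no match needed
  Position 6 ('d'): no match needed
  Position 7 ('b'): no match needed
  Position 8 ('d'): no match needed
  Position 9 ('e'): no match needed
All 2 characters matched => is a subsequence

1


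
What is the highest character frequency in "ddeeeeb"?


Input: ddeeeeb
Character counts:
  'b': 1
  'd': 2
  'e': 4
Maximum frequency: 4

4


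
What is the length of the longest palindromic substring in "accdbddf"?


Input: "accdbddf"
Checking substrings for palindromes:
  [3:6] "dbd" (len 3) => palindrome
  [1:3] "cc" (len 2) => palindrome
  [5:7] "dd" (len 2) => palindrome
Longest palindromic substring: "dbd" with length 3

3


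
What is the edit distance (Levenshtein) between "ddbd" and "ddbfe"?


Computing edit distance: "ddbd" -> "ddbfe"
DP table:
           d    d    b    f    e
      0    1    2    3    4    5
  d   1    0    1    2    3    4
  d   2    1    0    1    2    3
  b   3    2    1    0    1    2
  d   4    3    2    1    1    2
Edit distance = dp[4][5] = 2

2


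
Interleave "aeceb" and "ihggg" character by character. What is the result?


Interleaving "aeceb" and "ihggg":
  Position 0: 'a' from first, 'i' from second => "ai"
  Position 1: 'e' from first, 'h' from second => "eh"
  Position 2: 'c' from first, 'g' from second => "cg"
  Position 3: 'e' from first, 'g' from second => "eg"
  Position 4: 'b' from first, 'g' from second => "bg"
Result: aiehcgegbg

aiehcgegbg


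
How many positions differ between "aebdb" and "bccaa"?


Comparing "aebdb" and "bccaa" position by position:
  Position 0: 'a' vs 'b' => DIFFER
  Position 1: 'e' vs 'c' => DIFFER
  Position 2: 'b' vs 'c' => DIFFER
  Position 3: 'd' vs 'a' => DIFFER
  Position 4: 'b' vs 'a' => DIFFER
Positions that differ: 5

5


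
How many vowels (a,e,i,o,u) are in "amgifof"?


Input: amgifof
Checking each character:
  'a' at position 0: vowel (running total: 1)
  'm' at position 1: consonant
  'g' at position 2: consonant
  'i' at position 3: vowel (running total: 2)
  'f' at position 4: consonant
  'o' at position 5: vowel (running total: 3)
  'f' at position 6: consonant
Total vowels: 3

3


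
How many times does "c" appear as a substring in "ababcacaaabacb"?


Searching for "c" in "ababcacaaabacb"
Scanning each position:
  Position 0: "a" => no
  Position 1: "b" => no
  Position 2: "a" => no
  Position 3: "b" => no
  Position 4: "c" => MATCH
  Position 5: "a" => no
  Position 6: "c" => MATCH
  Position 7: "a" => no
  Position 8: "a" => no
  Position 9: "a" => no
  Position 10: "b" => no
  Position 11: "a" => no
  Position 12: "c" => MATCH
  Position 13: "b" => no
Total occurrences: 3

3


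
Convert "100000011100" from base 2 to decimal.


Input: "100000011100" in base 2
Positional expansion:
  Digit '1' (value 1) x 2^11 = 2048
  Digit '0' (value 0) x 2^10 = 0
  Digit '0' (value 0) x 2^9 = 0
  Digit '0' (value 0) x 2^8 = 0
  Digit '0' (value 0) x 2^7 = 0
  Digit '0' (value 0) x 2^6 = 0
  Digit '0' (value 0) x 2^5 = 0
  Digit '1' (value 1) x 2^4 = 16
  Digit '1' (value 1) x 2^3 = 8
  Digit '1' (value 1) x 2^2 = 4
  Digit '0' (value 0) x 2^1 = 0
  Digit '0' (value 0) x 2^0 = 0
Sum = 2076

2076


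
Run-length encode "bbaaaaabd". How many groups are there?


Input: bbaaaaabd
Scanning for consecutive runs:
  Group 1: 'b' x 2 (positions 0-1)
  Group 2: 'a' x 5 (positions 2-6)
  Group 3: 'b' x 1 (positions 7-7)
  Group 4: 'd' x 1 (positions 8-8)
Total groups: 4

4


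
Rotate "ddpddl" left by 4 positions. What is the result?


Input: "ddpddl", rotate left by 4
First 4 characters: "ddpd"
Remaining characters: "dl"
Concatenate remaining + first: "dl" + "ddpd" = "dlddpd"

dlddpd


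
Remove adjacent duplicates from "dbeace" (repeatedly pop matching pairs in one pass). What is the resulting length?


Input: dbeace
Stack-based adjacent duplicate removal:
  Read 'd': push. Stack: d
  Read 'b': push. Stack: db
  Read 'e': push. Stack: dbe
  Read 'a': push. Stack: dbea
  Read 'c': push. Stack: dbeac
  Read 'e': push. Stack: dbeace
Final stack: "dbeace" (length 6)

6


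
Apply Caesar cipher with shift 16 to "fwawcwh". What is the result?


Caesar cipher: shift "fwawcwh" by 16
  'f' (pos 5) + 16 = pos 21 = 'v'
  'w' (pos 22) + 16 = pos 12 = 'm'
  'a' (pos 0) + 16 = pos 16 = 'q'
  'w' (pos 22) + 16 = pos 12 = 'm'
  'c' (pos 2) + 16 = pos 18 = 's'
  'w' (pos 22) + 16 = pos 12 = 'm'
  'h' (pos 7) + 16 = pos 23 = 'x'
Result: vmqmsmx

vmqmsmx


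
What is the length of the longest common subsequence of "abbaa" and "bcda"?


LCS of "abbaa" and "bcda"
DP table:
           b    c    d    a
      0    0    0    0    0
  a   0    0    0    0    1
  b   0    1    1    1    1
  b   0    1    1    1    1
  a   0    1    1    1    2
  a   0    1    1    1    2
LCS length = dp[5][4] = 2

2


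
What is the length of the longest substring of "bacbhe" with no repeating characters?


Input: "bacbhe"
Sliding window (track last position of each char):
  Position 0 ('b'): window [0,0] length 1 -- new best
  Position 1 ('a'): window [0,1] length 2 -- new best
  Position 2 ('c'): window [0,2] length 3 -- new best
  Position 3 ('b'): repeat (last at 0), move window start to 1
  Position 3 ('b'): window [1,3] length 3
  Position 4 ('h'): window [1,4] length 4 -- new best
  Position 5 ('e'): window [1,5] length 5 -- new best
Longest substring with no repeats: "acbhe" with length 5

5


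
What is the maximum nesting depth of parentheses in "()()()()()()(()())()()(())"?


Input: "()()()()()()(()())()()(())"
Tracking depth:
  Position 0 '(': depth becomes 1
  Position 1 ')': depth becomes 0
  Position 2 '(': depth becomes 1
  Position 3 ')': depth becomes 0
  Position 4 '(': depth becomes 1
  Position 5 ')': depth becomes 0
  Position 6 '(': depth becomes 1
  Position 7 ')': depth becomes 0
  Position 8 '(': depth becomes 1
  Position 9 ')': depth becomes 0
  Position 10 '(': depth becomes 1
  Position 11 ')': depth becomes 0
  Position 12 '(': depth becomes 1
  Position 13 '(': depth becomes 2
  Position 14 ')': depth becomes 1
  Position 15 '(': depth becomes 2
  Position 16 ')': depth becomes 1
  Position 17 ')': depth becomes 0
  Position 18 '(': depth becomes 1
  Position 19 ')': depth becomes 0
  Position 20 '(': depth becomes 1
  Position 21 ')': depth becomes 0
  Position 22 '(': depth becomes 1
  Position 23 '(': depth becomes 2
  Position 24 ')': depth becomes 1
  Position 25 ')': depth becomes 0
Maximum depth reached: 2

2


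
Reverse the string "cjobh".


Input: cjobh
Reading characters right to left:
  Position 4: 'h'
  Position 3: 'b'
  Position 2: 'o'
  Position 1: 'j'
  Position 0: 'c'
Reversed: hbojc

hbojc


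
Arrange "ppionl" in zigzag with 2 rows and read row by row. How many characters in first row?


Zigzag "ppionl" into 2 rows:
Placing characters:
  'p' => row 0
  'p' => row 1
  'i' => row 0
  'o' => row 1
  'n' => row 0
  'l' => row 1
Rows:
  Row 0: "pin"
  Row 1: "pol"
First row length: 3

3


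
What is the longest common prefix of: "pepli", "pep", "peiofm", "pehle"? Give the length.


Words: pepli, pep, peiofm, pehle
  Position 0: all 'p' => match
  Position 1: all 'e' => match
  Position 2: ('p', 'p', 'i', 'h') => mismatch, stop
LCP = "pe" (length 2)

2


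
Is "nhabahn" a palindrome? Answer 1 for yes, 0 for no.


Input: nhabahn
Reversed: nhabahn
  Compare pos 0 ('n') with pos 6 ('n'): match
  Compare pos 1 ('h') with pos 5 ('h'): match
  Compare pos 2 ('a') with pos 4 ('a'): match
Result: palindrome

1


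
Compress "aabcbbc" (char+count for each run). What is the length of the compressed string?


Input: aabcbbc
Runs:
  'a' x 2 => "a2"
  'b' x 1 => "b1"
  'c' x 1 => "c1"
  'b' x 2 => "b2"
  'c' x 1 => "c1"
Compressed: "a2b1c1b2c1"
Compressed length: 10

10


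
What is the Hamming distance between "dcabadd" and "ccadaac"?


Comparing "dcabadd" and "ccadaac" position by position:
  Position 0: 'd' vs 'c' => differ
  Position 1: 'c' vs 'c' => same
  Position 2: 'a' vs 'a' => same
  Position 3: 'b' vs 'd' => differ
  Position 4: 'a' vs 'a' => same
  Position 5: 'd' vs 'a' => differ
  Position 6: 'd' vs 'c' => differ
Total differences (Hamming distance): 4

4


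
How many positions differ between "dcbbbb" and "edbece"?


Comparing "dcbbbb" and "edbece" position by position:
  Position 0: 'd' vs 'e' => DIFFER
  Position 1: 'c' vs 'd' => DIFFER
  Position 2: 'b' vs 'b' => same
  Position 3: 'b' vs 'e' => DIFFER
  Position 4: 'b' vs 'c' => DIFFER
  Position 5: 'b' vs 'e' => DIFFER
Positions that differ: 5

5


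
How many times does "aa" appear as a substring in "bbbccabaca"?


Searching for "aa" in "bbbccabaca"
Scanning each position:
  Position 0: "bb" => no
  Position 1: "bb" => no
  Position 2: "bc" => no
  Position 3: "cc" => no
  Position 4: "ca" => no
  Position 5: "ab" => no
  Position 6: "ba" => no
  Position 7: "ac" => no
  Position 8: "ca" => no
Total occurrences: 0

0


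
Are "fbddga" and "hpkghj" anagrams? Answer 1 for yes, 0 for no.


Strings: "fbddga", "hpkghj"
Sorted first:  abddfg
Sorted second: ghhjkp
Differ at position 0: 'a' vs 'g' => not anagrams

0


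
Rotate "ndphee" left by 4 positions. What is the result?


Input: "ndphee", rotate left by 4
First 4 characters: "ndph"
Remaining characters: "ee"
Concatenate remaining + first: "ee" + "ndph" = "eendph"

eendph


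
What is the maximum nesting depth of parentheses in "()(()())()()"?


Input: "()(()())()()"
Tracking depth:
  Position 0 '(': depth becomes 1
  Position 1 ')': depth becomes 0
  Position 2 '(': depth becomes 1
  Position 3 '(': depth becomes 2
  Position 4 ')': depth becomes 1
  Position 5 '(': depth becomes 2
  Position 6 ')': depth becomes 1
  Position 7 ')': depth becomes 0
  Position 8 '(': depth becomes 1
  Position 9 ')': depth becomes 0
  Position 10 '(': depth becomes 1
  Position 11 ')': depth becomes 0
Maximum depth reached: 2

2


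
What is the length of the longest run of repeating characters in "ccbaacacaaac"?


Input: "ccbaacacaaac"
Scanning for longest run:
  Position 1 ('c'): continues run of 'c', length=2
  Position 2 ('b'): new char, reset run to 1
  Position 3 ('a'): new char, reset run to 1
  Position 4 ('a'): continues run of 'a', length=2
  Position 5 ('c'): new char, reset run to 1
  Position 6 ('a'): new char, reset run to 1
  Position 7 ('c'): new char, reset run to 1
  Position 8 ('a'): new char, reset run to 1
  Position 9 ('a'): continues run of 'a', length=2
  Position 10 ('a'): continues run of 'a', length=3
  Position 11 ('c'): new char, reset run to 1
Longest run: 'a' with length 3

3


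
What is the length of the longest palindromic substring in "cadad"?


Input: "cadad"
Checking substrings for palindromes:
  [1:4] "ada" (len 3) => palindrome
  [2:5] "dad" (len 3) => palindrome
Longest palindromic substring: "ada" with length 3

3


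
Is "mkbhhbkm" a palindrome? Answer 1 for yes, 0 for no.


Input: mkbhhbkm
Reversed: mkbhhbkm
  Compare pos 0 ('m') with pos 7 ('m'): match
  Compare pos 1 ('k') with pos 6 ('k'): match
  Compare pos 2 ('b') with pos 5 ('b'): match
  Compare pos 3 ('h') with pos 4 ('h'): match
Result: palindrome

1


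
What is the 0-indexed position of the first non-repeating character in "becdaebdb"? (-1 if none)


Input: becdaebdb
Character frequencies:
  'a': 1
  'b': 3
  'c': 1
  'd': 2
  'e': 2
Scanning left to right for freq == 1:
  Position 0 ('b'): freq=3, skip
  Position 1 ('e'): freq=2, skip
  Position 2 ('c'): unique! => answer = 2

2


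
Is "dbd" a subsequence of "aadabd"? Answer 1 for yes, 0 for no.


Check if "dbd" is a subsequence of "aadabd"
Greedy scan:
  Position 0 ('a'): no match needed
  Position 1 ('a'): no match needed
  Position 2 ('d'): matches sub[0] = 'd'
  Position 3 ('a'): no match needed
  Position 4 ('b'): matches sub[1] = 'b'
  Position 5 ('d'): matches sub[2] = 'd'
All 3 characters matched => is a subsequence

1


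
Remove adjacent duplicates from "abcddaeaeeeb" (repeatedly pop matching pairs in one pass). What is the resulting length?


Input: abcddaeaeeeb
Stack-based adjacent duplicate removal:
  Read 'a': push. Stack: a
  Read 'b': push. Stack: ab
  Read 'c': push. Stack: abc
  Read 'd': push. Stack: abcd
  Read 'd': matches stack top 'd' => pop. Stack: abc
  Read 'a': push. Stack: abca
  Read 'e': push. Stack: abcae
  Read 'a': push. Stack: abcaea
  Read 'e': push. Stack: abcaeae
  Read 'e': matches stack top 'e' => pop. Stack: abcaea
  Read 'e': push. Stack: abcaeae
  Read 'b': push. Stack: abcaeaeb
Final stack: "abcaeaeb" (length 8)

8


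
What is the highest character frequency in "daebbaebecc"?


Input: daebbaebecc
Character counts:
  'a': 2
  'b': 3
  'c': 2
  'd': 1
  'e': 3
Maximum frequency: 3

3


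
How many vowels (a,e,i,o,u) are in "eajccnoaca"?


Input: eajccnoaca
Checking each character:
  'e' at position 0: vowel (running total: 1)
  'a' at position 1: vowel (running total: 2)
  'j' at position 2: consonant
  'c' at position 3: consonant
  'c' at position 4: consonant
  'n' at position 5: consonant
  'o' at position 6: vowel (running total: 3)
  'a' at position 7: vowel (running total: 4)
  'c' at position 8: consonant
  'a' at position 9: vowel (running total: 5)
Total vowels: 5

5


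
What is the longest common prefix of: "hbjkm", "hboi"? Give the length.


Words: hbjkm, hboi
  Position 0: all 'h' => match
  Position 1: all 'b' => match
  Position 2: ('j', 'o') => mismatch, stop
LCP = "hb" (length 2)

2


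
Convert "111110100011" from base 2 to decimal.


Input: "111110100011" in base 2
Positional expansion:
  Digit '1' (value 1) x 2^11 = 2048
  Digit '1' (value 1) x 2^10 = 1024
  Digit '1' (value 1) x 2^9 = 512
  Digit '1' (value 1) x 2^8 = 256
  Digit '1' (value 1) x 2^7 = 128
  Digit '0' (value 0) x 2^6 = 0
  Digit '1' (value 1) x 2^5 = 32
  Digit '0' (value 0) x 2^4 = 0
  Digit '0' (value 0) x 2^3 = 0
  Digit '0' (value 0) x 2^2 = 0
  Digit '1' (value 1) x 2^1 = 2
  Digit '1' (value 1) x 2^0 = 1
Sum = 4003

4003


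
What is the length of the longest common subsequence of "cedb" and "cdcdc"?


LCS of "cedb" and "cdcdc"
DP table:
           c    d    c    d    c
      0    0    0    0    0    0
  c   0    1    1    1    1    1
  e   0    1    1    1    1    1
  d   0    1    2    2    2    2
  b   0    1    2    2    2    2
LCS length = dp[4][5] = 2

2


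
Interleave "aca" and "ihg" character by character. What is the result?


Interleaving "aca" and "ihg":
  Position 0: 'a' from first, 'i' from second => "ai"
  Position 1: 'c' from first, 'h' from second => "ch"
  Position 2: 'a' from first, 'g' from second => "ag"
Result: aichag

aichag


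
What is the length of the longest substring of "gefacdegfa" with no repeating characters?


Input: "gefacdegfa"
Sliding window (track last position of each char):
  Position 0 ('g'): window [0,0] length 1 -- new best
  Position 1 ('e'): window [0,1] length 2 -- new best
  Position 2 ('f'): window [0,2] length 3 -- new best
  Position 3 ('a'): window [0,3] length 4 -- new best
  Position 4 ('c'): window [0,4] length 5 -- new best
  Position 5 ('d'): window [0,5] length 6 -- new best
  Position 6 ('e'): repeat (last at 1), move window start to 2
  Position 6 ('e'): window [2,6] length 5
  Position 7 ('g'): window [2,7] length 6
  Position 8 ('f'): repeat (last at 2), move window start to 3
  Position 8 ('f'): window [3,8] length 6
  Position 9 ('a'): repeat (last at 3), move window start to 4
  Position 9 ('a'): window [4,9] length 6
Longest substring with no repeats: "gefacd" with length 6

6


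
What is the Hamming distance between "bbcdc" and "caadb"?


Comparing "bbcdc" and "caadb" position by position:
  Position 0: 'b' vs 'c' => differ
  Position 1: 'b' vs 'a' => differ
  Position 2: 'c' vs 'a' => differ
  Position 3: 'd' vs 'd' => same
  Position 4: 'c' vs 'b' => differ
Total differences (Hamming distance): 4

4


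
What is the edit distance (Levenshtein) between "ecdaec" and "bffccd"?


Computing edit distance: "ecdaec" -> "bffccd"
DP table:
           b    f    f    c    c    d
      0    1    2    3    4    5    6
  e   1    1    2    3    4    5    6
  c   2    2    2    3    3    4    5
  d   3    3    3    3    4    4    4
  a   4    4    4    4    4    5    5
  e   5    5    5    5    5    5    6
  c   6    6    6    6    5    5    6
Edit distance = dp[6][6] = 6

6


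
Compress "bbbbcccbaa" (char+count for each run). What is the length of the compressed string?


Input: bbbbcccbaa
Runs:
  'b' x 4 => "b4"
  'c' x 3 => "c3"
  'b' x 1 => "b1"
  'a' x 2 => "a2"
Compressed: "b4c3b1a2"
Compressed length: 8

8


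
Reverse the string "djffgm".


Input: djffgm
Reading characters right to left:
  Position 5: 'm'
  Position 4: 'g'
  Position 3: 'f'
  Position 2: 'f'
  Position 1: 'j'
  Position 0: 'd'
Reversed: mgffjd

mgffjd


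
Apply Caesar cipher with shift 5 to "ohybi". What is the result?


Caesar cipher: shift "ohybi" by 5
  'o' (pos 14) + 5 = pos 19 = 't'
  'h' (pos 7) + 5 = pos 12 = 'm'
  'y' (pos 24) + 5 = pos 3 = 'd'
  'b' (pos 1) + 5 = pos 6 = 'g'
  'i' (pos 8) + 5 = pos 13 = 'n'
Result: tmdgn

tmdgn


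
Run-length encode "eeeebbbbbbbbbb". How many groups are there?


Input: eeeebbbbbbbbbb
Scanning for consecutive runs:
  Group 1: 'e' x 4 (positions 0-3)
  Group 2: 'b' x 10 (positions 4-13)
Total groups: 2

2


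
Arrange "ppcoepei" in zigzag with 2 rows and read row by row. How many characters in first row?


Zigzag "ppcoepei" into 2 rows:
Placing characters:
  'p' => row 0
  'p' => row 1
  'c' => row 0
  'o' => row 1
  'e' => row 0
  'p' => row 1
  'e' => row 0
  'i' => row 1
Rows:
  Row 0: "pcee"
  Row 1: "popi"
First row length: 4

4


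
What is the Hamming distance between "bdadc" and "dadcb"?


Comparing "bdadc" and "dadcb" position by position:
  Position 0: 'b' vs 'd' => differ
  Position 1: 'd' vs 'a' => differ
  Position 2: 'a' vs 'd' => differ
  Position 3: 'd' vs 'c' => differ
  Position 4: 'c' vs 'b' => differ
Total differences (Hamming distance): 5

5


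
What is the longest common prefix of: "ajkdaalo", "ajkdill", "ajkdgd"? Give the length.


Words: ajkdaalo, ajkdill, ajkdgd
  Position 0: all 'a' => match
  Position 1: all 'j' => match
  Position 2: all 'k' => match
  Position 3: all 'd' => match
  Position 4: ('a', 'i', 'g') => mismatch, stop
LCP = "ajkd" (length 4)

4


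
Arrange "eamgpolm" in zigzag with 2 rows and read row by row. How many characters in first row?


Zigzag "eamgpolm" into 2 rows:
Placing characters:
  'e' => row 0
  'a' => row 1
  'm' => row 0
  'g' => row 1
  'p' => row 0
  'o' => row 1
  'l' => row 0
  'm' => row 1
Rows:
  Row 0: "empl"
  Row 1: "agom"
First row length: 4

4


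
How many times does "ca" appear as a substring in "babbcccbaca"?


Searching for "ca" in "babbcccbaca"
Scanning each position:
  Position 0: "ba" => no
  Position 1: "ab" => no
  Position 2: "bb" => no
  Position 3: "bc" => no
  Position 4: "cc" => no
  Position 5: "cc" => no
  Position 6: "cb" => no
  Position 7: "ba" => no
  Position 8: "ac" => no
  Position 9: "ca" => MATCH
Total occurrences: 1

1


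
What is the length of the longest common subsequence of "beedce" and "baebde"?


LCS of "beedce" and "baebde"
DP table:
           b    a    e    b    d    e
      0    0    0    0    0    0    0
  b   0    1    1    1    1    1    1
  e   0    1    1    2    2    2    2
  e   0    1    1    2    2    2    3
  d   0    1    1    2    2    3    3
  c   0    1    1    2    2    3    3
  e   0    1    1    2    2    3    4
LCS length = dp[6][6] = 4

4


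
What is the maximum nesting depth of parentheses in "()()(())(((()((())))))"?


Input: "()()(())(((()((())))))"
Tracking depth:
  Position 0 '(': depth becomes 1
  Position 1 ')': depth becomes 0
  Position 2 '(': depth becomes 1
  Position 3 ')': depth becomes 0
  Position 4 '(': depth becomes 1
  Position 5 '(': depth becomes 2
  Position 6 ')': depth becomes 1
  Position 7 ')': depth becomes 0
  Position 8 '(': depth becomes 1
  Position 9 '(': depth becomes 2
  Position 10 '(': depth becomes 3
  Position 11 '(': depth becomes 4
  Position 12 ')': depth becomes 3
  Position 13 '(': depth becomes 4
  Position 14 '(': depth becomes 5
  Position 15 '(': depth becomes 6
  Position 16 ')': depth becomes 5
  Position 17 ')': depth becomes 4
  Position 18 ')': depth becomes 3
  Position 19 ')': depth becomes 2
  Position 20 ')': depth becomes 1
  Position 21 ')': depth becomes 0
Maximum depth reached: 6

6


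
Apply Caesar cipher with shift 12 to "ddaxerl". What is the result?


Caesar cipher: shift "ddaxerl" by 12
  'd' (pos 3) + 12 = pos 15 = 'p'
  'd' (pos 3) + 12 = pos 15 = 'p'
  'a' (pos 0) + 12 = pos 12 = 'm'
  'x' (pos 23) + 12 = pos 9 = 'j'
  'e' (pos 4) + 12 = pos 16 = 'q'
  'r' (pos 17) + 12 = pos 3 = 'd'
  'l' (pos 11) + 12 = pos 23 = 'x'
Result: ppmjqdx

ppmjqdx


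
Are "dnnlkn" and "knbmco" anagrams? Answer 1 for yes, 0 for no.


Strings: "dnnlkn", "knbmco"
Sorted first:  dklnnn
Sorted second: bckmno
Differ at position 0: 'd' vs 'b' => not anagrams

0


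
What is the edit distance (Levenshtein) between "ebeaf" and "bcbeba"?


Computing edit distance: "ebeaf" -> "bcbeba"
DP table:
           b    c    b    e    b    a
      0    1    2    3    4    5    6
  e   1    1    2    3    3    4    5
  b   2    1    2    2    3    3    4
  e   3    2    2    3    2    3    4
  a   4    3    3    3    3    3    3
  f   5    4    4    4    4    4    4
Edit distance = dp[5][6] = 4

4


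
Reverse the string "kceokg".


Input: kceokg
Reading characters right to left:
  Position 5: 'g'
  Position 4: 'k'
  Position 3: 'o'
  Position 2: 'e'
  Position 1: 'c'
  Position 0: 'k'
Reversed: gkoeck

gkoeck


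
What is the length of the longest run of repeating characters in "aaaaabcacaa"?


Input: "aaaaabcacaa"
Scanning for longest run:
  Position 1 ('a'): continues run of 'a', length=2
  Position 2 ('a'): continues run of 'a', length=3
  Position 3 ('a'): continues run of 'a', length=4
  Position 4 ('a'): continues run of 'a', length=5
  Position 5 ('b'): new char, reset run to 1
  Position 6 ('c'): new char, reset run to 1
  Position 7 ('a'): new char, reset run to 1
  Position 8 ('c'): new char, reset run to 1
  Position 9 ('a'): new char, reset run to 1
  Position 10 ('a'): continues run of 'a', length=2
Longest run: 'a' with length 5

5


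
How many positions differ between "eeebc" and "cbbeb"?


Comparing "eeebc" and "cbbeb" position by position:
  Position 0: 'e' vs 'c' => DIFFER
  Position 1: 'e' vs 'b' => DIFFER
  Position 2: 'e' vs 'b' => DIFFER
  Position 3: 'b' vs 'e' => DIFFER
  Position 4: 'c' vs 'b' => DIFFER
Positions that differ: 5

5


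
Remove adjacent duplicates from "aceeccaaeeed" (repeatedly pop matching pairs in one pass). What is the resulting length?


Input: aceeccaaeeed
Stack-based adjacent duplicate removal:
  Read 'a': push. Stack: a
  Read 'c': push. Stack: ac
  Read 'e': push. Stack: ace
  Read 'e': matches stack top 'e' => pop. Stack: ac
  Read 'c': matches stack top 'c' => pop. Stack: a
  Read 'c': push. Stack: ac
  Read 'a': push. Stack: aca
  Read 'a': matches stack top 'a' => pop. Stack: ac
  Read 'e': push. Stack: ace
  Read 'e': matches stack top 'e' => pop. Stack: ac
  Read 'e': push. Stack: ace
  Read 'd': push. Stack: aced
Final stack: "aced" (length 4)

4


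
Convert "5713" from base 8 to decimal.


Input: "5713" in base 8
Positional expansion:
  Digit '5' (value 5) x 8^3 = 2560
  Digit '7' (value 7) x 8^2 = 448
  Digit '1' (value 1) x 8^1 = 8
  Digit '3' (value 3) x 8^0 = 3
Sum = 3019

3019


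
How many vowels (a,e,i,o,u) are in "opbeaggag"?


Input: opbeaggag
Checking each character:
  'o' at position 0: vowel (running total: 1)
  'p' at position 1: consonant
  'b' at position 2: consonant
  'e' at position 3: vowel (running total: 2)
  'a' at position 4: vowel (running total: 3)
  'g' at position 5: consonant
  'g' at position 6: consonant
  'a' at position 7: vowel (running total: 4)
  'g' at position 8: consonant
Total vowels: 4

4


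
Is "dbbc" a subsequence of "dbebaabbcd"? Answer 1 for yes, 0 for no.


Check if "dbbc" is a subsequence of "dbebaabbcd"
Greedy scan:
  Position 0 ('d'): matches sub[0] = 'd'
  Position 1 ('b'): matches sub[1] = 'b'
  Position 2 ('e'): no match needed
  Position 3 ('b'): matches sub[2] = 'b'
  Position 4 ('a'): no match needed
  Position 5 ('a'): no match needed
  Position 6 ('b'): no match needed
  Position 7 ('b'): no match needed
  Position 8 ('c'): matches sub[3] = 'c'
  Position 9 ('d'): no match needed
All 4 characters matched => is a subsequence

1


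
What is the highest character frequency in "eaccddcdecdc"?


Input: eaccddcdecdc
Character counts:
  'a': 1
  'c': 5
  'd': 4
  'e': 2
Maximum frequency: 5

5


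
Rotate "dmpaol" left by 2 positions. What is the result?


Input: "dmpaol", rotate left by 2
First 2 characters: "dm"
Remaining characters: "paol"
Concatenate remaining + first: "paol" + "dm" = "paoldm"

paoldm


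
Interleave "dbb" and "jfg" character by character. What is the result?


Interleaving "dbb" and "jfg":
  Position 0: 'd' from first, 'j' from second => "dj"
  Position 1: 'b' from first, 'f' from second => "bf"
  Position 2: 'b' from first, 'g' from second => "bg"
Result: djbfbg

djbfbg


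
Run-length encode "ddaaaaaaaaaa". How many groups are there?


Input: ddaaaaaaaaaa
Scanning for consecutive runs:
  Group 1: 'd' x 2 (positions 0-1)
  Group 2: 'a' x 10 (positions 2-11)
Total groups: 2

2


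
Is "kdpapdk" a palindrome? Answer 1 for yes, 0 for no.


Input: kdpapdk
Reversed: kdpapdk
  Compare pos 0 ('k') with pos 6 ('k'): match
  Compare pos 1 ('d') with pos 5 ('d'): match
  Compare pos 2 ('p') with pos 4 ('p'): match
Result: palindrome

1


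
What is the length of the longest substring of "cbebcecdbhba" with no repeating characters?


Input: "cbebcecdbhba"
Sliding window (track last position of each char):
  Position 0 ('c'): window [0,0] length 1 -- new best
  Position 1 ('b'): window [0,1] length 2 -- new best
  Position 2 ('e'): window [0,2] length 3 -- new best
  Position 3 ('b'): repeat (last at 1), move window start to 2
  Position 3 ('b'): window [2,3] length 2
  Position 4 ('c'): window [2,4] length 3
  Position 5 ('e'): repeat (last at 2), move window start to 3
  Position 5 ('e'): window [3,5] length 3
  Position 6 ('c'): repeat (last at 4), move window start to 5
  Position 6 ('c'): window [5,6] length 2
  Position 7 ('d'): window [5,7] length 3
  Position 8 ('b'): window [5,8] length 4 -- new best
  Position 9 ('h'): window [5,9] length 5 -- new best
  Position 10 ('b'): repeat (last at 8), move window start to 9
  Position 10 ('b'): window [9,10] length 2
  Position 11 ('a'): window [9,11] length 3
Longest substring with no repeats: "ecdbh" with length 5

5


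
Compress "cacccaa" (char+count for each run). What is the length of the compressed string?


Input: cacccaa
Runs:
  'c' x 1 => "c1"
  'a' x 1 => "a1"
  'c' x 3 => "c3"
  'a' x 2 => "a2"
Compressed: "c1a1c3a2"
Compressed length: 8

8


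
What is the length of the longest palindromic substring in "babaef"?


Input: "babaef"
Checking substrings for palindromes:
  [0:3] "bab" (len 3) => palindrome
  [1:4] "aba" (len 3) => palindrome
Longest palindromic substring: "bab" with length 3

3


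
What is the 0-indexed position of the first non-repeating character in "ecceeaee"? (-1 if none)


Input: ecceeaee
Character frequencies:
  'a': 1
  'c': 2
  'e': 5
Scanning left to right for freq == 1:
  Position 0 ('e'): freq=5, skip
  Position 1 ('c'): freq=2, skip
  Position 2 ('c'): freq=2, skip
  Position 3 ('e'): freq=5, skip
  Position 4 ('e'): freq=5, skip
  Position 5 ('a'): unique! => answer = 5

5


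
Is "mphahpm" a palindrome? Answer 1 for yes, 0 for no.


Input: mphahpm
Reversed: mphahpm
  Compare pos 0 ('m') with pos 6 ('m'): match
  Compare pos 1 ('p') with pos 5 ('p'): match
  Compare pos 2 ('h') with pos 4 ('h'): match
Result: palindrome

1


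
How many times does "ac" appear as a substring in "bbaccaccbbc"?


Searching for "ac" in "bbaccaccbbc"
Scanning each position:
  Position 0: "bb" => no
  Position 1: "ba" => no
  Position 2: "ac" => MATCH
  Position 3: "cc" => no
  Position 4: "ca" => no
  Position 5: "ac" => MATCH
  Position 6: "cc" => no
  Position 7: "cb" => no
  Position 8: "bb" => no
  Position 9: "bc" => no
Total occurrences: 2

2


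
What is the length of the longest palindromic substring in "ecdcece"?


Input: "ecdcece"
Checking substrings for palindromes:
  [0:5] "ecdce" (len 5) => palindrome
  [1:4] "cdc" (len 3) => palindrome
  [3:6] "cec" (len 3) => palindrome
  [4:7] "ece" (len 3) => palindrome
Longest palindromic substring: "ecdce" with length 5

5


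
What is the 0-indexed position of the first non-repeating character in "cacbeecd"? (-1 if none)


Input: cacbeecd
Character frequencies:
  'a': 1
  'b': 1
  'c': 3
  'd': 1
  'e': 2
Scanning left to right for freq == 1:
  Position 0 ('c'): freq=3, skip
  Position 1 ('a'): unique! => answer = 1

1


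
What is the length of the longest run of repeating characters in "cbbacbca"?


Input: "cbbacbca"
Scanning for longest run:
  Position 1 ('b'): new char, reset run to 1
  Position 2 ('b'): continues run of 'b', length=2
  Position 3 ('a'): new char, reset run to 1
  Position 4 ('c'): new char, reset run to 1
  Position 5 ('b'): new char, reset run to 1
  Position 6 ('c'): new char, reset run to 1
  Position 7 ('a'): new char, reset run to 1
Longest run: 'b' with length 2

2


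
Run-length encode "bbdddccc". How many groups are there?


Input: bbdddccc
Scanning for consecutive runs:
  Group 1: 'b' x 2 (positions 0-1)
  Group 2: 'd' x 3 (positions 2-4)
  Group 3: 'c' x 3 (positions 5-7)
Total groups: 3

3


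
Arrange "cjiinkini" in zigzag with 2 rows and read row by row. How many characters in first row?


Zigzag "cjiinkini" into 2 rows:
Placing characters:
  'c' => row 0
  'j' => row 1
  'i' => row 0
  'i' => row 1
  'n' => row 0
  'k' => row 1
  'i' => row 0
  'n' => row 1
  'i' => row 0
Rows:
  Row 0: "cinii"
  Row 1: "jikn"
First row length: 5

5


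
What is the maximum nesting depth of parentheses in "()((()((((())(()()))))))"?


Input: "()((()((((())(()()))))))"
Tracking depth:
  Position 0 '(': depth becomes 1
  Position 1 ')': depth becomes 0
  Position 2 '(': depth becomes 1
  Position 3 '(': depth becomes 2
  Position 4 '(': depth becomes 3
  Position 5 ')': depth becomes 2
  Position 6 '(': depth becomes 3
  Position 7 '(': depth becomes 4
  Position 8 '(': depth becomes 5
  Position 9 '(': depth becomes 6
  Position 10 '(': depth becomes 7
  Position 11 ')': depth becomes 6
  Position 12 ')': depth becomes 5
  Position 13 '(': depth becomes 6
  Position 14 '(': depth becomes 7
  Position 15 ')': depth becomes 6
  Position 16 '(': depth becomes 7
  Position 17 ')': depth becomes 6
  Position 18 ')': depth becomes 5
  Position 19 ')': depth becomes 4
  Position 20 ')': depth becomes 3
  Position 21 ')': depth becomes 2
  Position 22 ')': depth becomes 1
  Position 23 ')': depth becomes 0
Maximum depth reached: 7

7


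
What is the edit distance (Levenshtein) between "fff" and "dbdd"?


Computing edit distance: "fff" -> "dbdd"
DP table:
           d    b    d    d
      0    1    2    3    4
  f   1    1    2    3    4
  f   2    2    2    3    4
  f   3    3    3    3    4
Edit distance = dp[3][4] = 4

4


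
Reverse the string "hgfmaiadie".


Input: hgfmaiadie
Reading characters right to left:
  Position 9: 'e'
  Position 8: 'i'
  Position 7: 'd'
  Position 6: 'a'
  Position 5: 'i'
  Position 4: 'a'
  Position 3: 'm'
  Position 2: 'f'
  Position 1: 'g'
  Position 0: 'h'
Reversed: eidaiamfgh

eidaiamfgh
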